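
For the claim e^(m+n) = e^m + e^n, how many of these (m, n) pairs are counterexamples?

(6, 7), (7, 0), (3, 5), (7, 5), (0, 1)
Testing each pair:
(6, 7): LHS = e^13 ≈ 442413.4, RHS = e^6 + e^7 ≈ 1500 → counterexample
(7, 0): LHS = e^7 ≈ 1097, RHS = 1 + e^7 ≈ 1098 → counterexample
(3, 5): LHS = e^8 ≈ 2981, RHS = e^3 + e^5 ≈ 168.5 → counterexample
(7, 5): LHS = e^12 ≈ 162754.8, RHS = e^5 + e^7 ≈ 1245 → counterexample
(0, 1): LHS = e ≈ 2.718, RHS = 1 + e ≈ 3.718 → counterexample

That makes 5 counterexamples.

Answer: 5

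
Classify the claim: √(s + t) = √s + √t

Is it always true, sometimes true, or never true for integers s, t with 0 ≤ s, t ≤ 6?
It holds at (s, t) = (3, 0) (both sides equal √(3) ≈ 1.732), but fails at (s, t) = (4, 4) (LHS = 2·√(2) ≈ 2.828, RHS = 4).

Answer: Sometimes true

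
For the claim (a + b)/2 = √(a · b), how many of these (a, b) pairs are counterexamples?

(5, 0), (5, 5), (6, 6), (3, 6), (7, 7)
2

Testing each pair:
(5, 0): LHS = 5/2, RHS = 0 → counterexample
(5, 5): LHS = 5, RHS = 5 → satisfies claim
(6, 6): LHS = 6, RHS = 6 → satisfies claim
(3, 6): LHS = 9/2, RHS = 3·√(2) ≈ 4.243 → counterexample
(7, 7): LHS = 7, RHS = 7 → satisfies claim

That makes 2 counterexamples.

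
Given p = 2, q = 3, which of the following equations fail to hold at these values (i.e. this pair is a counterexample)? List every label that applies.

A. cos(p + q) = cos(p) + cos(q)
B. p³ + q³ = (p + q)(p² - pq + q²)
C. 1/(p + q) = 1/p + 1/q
Evaluating each claim at the given values:
A. LHS = cos(5) ≈ 0.2837, RHS = cos(3) + cos(2) ≈ -1.406 → fails here (LHS ≠ RHS)
B. LHS = 35, RHS = 35 → holds here (LHS = RHS)
C. LHS = 1/5, RHS = 5/6 → fails here (LHS ≠ RHS)

Answer: A, C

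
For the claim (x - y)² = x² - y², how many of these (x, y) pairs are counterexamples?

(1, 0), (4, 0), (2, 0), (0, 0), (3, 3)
0

Testing each pair:
(1, 0): LHS = 1, RHS = 1 → satisfies claim
(4, 0): LHS = 16, RHS = 16 → satisfies claim
(2, 0): LHS = 4, RHS = 4 → satisfies claim
(0, 0): LHS = 0, RHS = 0 → satisfies claim
(3, 3): LHS = 0, RHS = 0 → satisfies claim

That makes 0 counterexamples.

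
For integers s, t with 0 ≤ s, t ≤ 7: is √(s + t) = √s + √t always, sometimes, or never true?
It holds at (s, t) = (4, 0) (both sides equal 2), but fails at (s, t) = (1, 7) (LHS = 2·√(2) ≈ 2.828, RHS = 1 + √(7) ≈ 3.646).

Answer: Sometimes true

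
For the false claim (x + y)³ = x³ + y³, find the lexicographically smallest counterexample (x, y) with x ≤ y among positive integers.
Substituting (1, 1) into the claim:
LHS = (1 + 1)³ = 8
RHS = 1³ + 1³ = 2

Since LHS ≠ RHS, this pair disproves the claim, and no lexicographically smaller pair (x ≤ y, positive integers) does.

For instance (1, 3) is also a counterexample (LHS = 64, RHS = 28), but it's lexicographically larger.

Answer: (x, y) = (1, 1)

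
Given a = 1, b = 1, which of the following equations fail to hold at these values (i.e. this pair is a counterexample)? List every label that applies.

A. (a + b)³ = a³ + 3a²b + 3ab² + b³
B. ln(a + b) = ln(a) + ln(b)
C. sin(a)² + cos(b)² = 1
B

Evaluating each claim at the given values:
A. LHS = 8, RHS = 8 → holds here (LHS = RHS)
B. LHS = ln(2) ≈ 0.6931, RHS = 0 → fails here (LHS ≠ RHS)
C. LHS = cos(1)² + sin(1)² = 1, RHS = 1 → holds here (LHS = RHS)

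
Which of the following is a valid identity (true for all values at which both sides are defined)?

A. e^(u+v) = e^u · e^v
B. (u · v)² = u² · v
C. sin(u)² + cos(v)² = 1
A

A: holds — e.g. at (3, 7), both sides equal e^10 ≈ 22026.5.
B: fails at (3, 4) — LHS = 144, RHS = 36.
C: fails at (4, 5) — LHS = cos(5)² + sin(4)² ≈ 0.6532, RHS = 1.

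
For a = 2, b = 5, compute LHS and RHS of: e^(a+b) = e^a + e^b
LHS = e^(2+5) = e^7 ≈ 1097
RHS = e^2 + e^5 ≈ 155.8

LHS ≠ RHS (they differ by about 940.8), so the equation does not hold here.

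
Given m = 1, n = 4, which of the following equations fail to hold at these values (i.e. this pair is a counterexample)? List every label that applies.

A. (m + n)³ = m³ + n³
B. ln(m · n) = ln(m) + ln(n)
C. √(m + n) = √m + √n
Evaluating each claim at the given values:
A. LHS = 125, RHS = 65 → fails here (LHS ≠ RHS)
B. LHS = ln(4) ≈ 1.386, RHS = ln(4) ≈ 1.386 → holds here (LHS = RHS)
C. LHS = √(5) ≈ 2.236, RHS = 3 → fails here (LHS ≠ RHS)

Answer: A, C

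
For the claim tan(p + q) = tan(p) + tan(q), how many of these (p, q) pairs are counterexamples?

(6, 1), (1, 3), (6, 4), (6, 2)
Testing each pair:
(6, 1): LHS = tan(7) ≈ 0.8714, RHS = tan(6) + tan(1) ≈ 1.266 → counterexample
(1, 3): LHS = tan(4) ≈ 1.158, RHS = tan(3) + tan(1) ≈ 1.415 → counterexample
(6, 4): LHS = tan(10) ≈ 0.6484, RHS = tan(6) + tan(4) ≈ 0.8668 → counterexample
(6, 2): LHS = tan(8) ≈ -6.8, RHS = tan(2) + tan(6) ≈ -2.476 → counterexample

That makes 4 counterexamples.

Answer: 4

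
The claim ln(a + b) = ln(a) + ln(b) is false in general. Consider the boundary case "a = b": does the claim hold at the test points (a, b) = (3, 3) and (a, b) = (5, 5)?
No, fails at both test points

At (3, 3): LHS = ln(6) ≈ 1.792 ≠ RHS = 2·ln(3) ≈ 2.197
At (5, 5): LHS = ln(10) ≈ 2.303 ≠ RHS = 2·ln(5) ≈ 3.219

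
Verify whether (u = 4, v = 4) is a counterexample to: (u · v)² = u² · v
Yes

Substituting u = 4, v = 4:
LHS = (4 · 4)² = 256
RHS = 4² · 4 = 64

Since LHS ≠ RHS, this pair disproves the claim.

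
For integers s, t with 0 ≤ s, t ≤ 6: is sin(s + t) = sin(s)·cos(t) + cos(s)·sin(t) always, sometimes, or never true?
Always true

The identity holds for every pair in the range. For instance at (s, t) = (6, 4): both sides equal sin(10) ≈ -0.544.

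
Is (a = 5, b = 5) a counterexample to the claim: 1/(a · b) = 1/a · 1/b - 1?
Substituting a = 5, b = 5:
LHS = 1/(5 · 5) = 1/25
RHS = 1/5 · 1/5 - 1 = -24/25

Since LHS ≠ RHS, this pair disproves the claim.

Answer: Yes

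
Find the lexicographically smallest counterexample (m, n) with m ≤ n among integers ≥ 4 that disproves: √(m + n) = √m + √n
Substituting (4, 4) into the claim:
LHS = √(4 + 4) = 2·√(2) ≈ 2.828
RHS = √4 + √4 = 4

Since LHS ≠ RHS, this pair disproves the claim, and no lexicographically smaller pair (m ≤ n, integers ≥ 4) does.

For instance (7, 9) is also a counterexample (LHS = 4, RHS = √(7) + 3 ≈ 5.646), but it's lexicographically larger.

Answer: (m, n) = (4, 4)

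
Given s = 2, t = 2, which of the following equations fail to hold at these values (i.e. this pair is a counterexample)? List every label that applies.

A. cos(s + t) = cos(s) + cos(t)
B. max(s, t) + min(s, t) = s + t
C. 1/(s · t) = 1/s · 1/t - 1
A, C

Evaluating each claim at the given values:
A. LHS = cos(4) ≈ -0.6536, RHS = 2·cos(2) ≈ -0.8323 → fails here (LHS ≠ RHS)
B. LHS = 4, RHS = 4 → holds here (LHS = RHS)
C. LHS = 1/4, RHS = -3/4 → fails here (LHS ≠ RHS)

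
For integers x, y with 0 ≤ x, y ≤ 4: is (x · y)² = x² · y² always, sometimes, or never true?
The identity holds for every pair in the range. For instance at (x, y) = (4, 4): both sides equal 256.

Answer: Always true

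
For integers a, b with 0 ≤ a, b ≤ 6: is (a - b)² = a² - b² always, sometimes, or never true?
It holds at (a, b) = (5, 0) (both sides equal 25), but fails at (a, b) = (3, 4) (LHS = 1, RHS = -7).

Answer: Sometimes true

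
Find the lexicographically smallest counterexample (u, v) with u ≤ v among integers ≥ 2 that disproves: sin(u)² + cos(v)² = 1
(u, v) = (2, 3)

Substituting (2, 3) into the claim:
LHS = sin(2)² + cos(3)² ≈ 1.807
RHS = 1

Since LHS ≠ RHS, this pair disproves the claim, and no lexicographically smaller pair (u ≤ v, integers ≥ 2) does.

For instance (2, 5) is also a counterexample (LHS = cos(5)² + sin(2)² ≈ 0.9073, RHS = 1), but it's lexicographically larger.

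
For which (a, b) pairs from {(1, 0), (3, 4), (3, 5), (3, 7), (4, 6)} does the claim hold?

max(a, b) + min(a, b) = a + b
Testing each pair:
(1, 0): LHS = 1, RHS = 1 → holds
(3, 4): LHS = 7, RHS = 7 → holds
(3, 5): LHS = 8, RHS = 8 → holds
(3, 7): LHS = 10, RHS = 10 → holds
(4, 6): LHS = 10, RHS = 10 → holds

Every pair satisfies the claim.

Answer: All pairs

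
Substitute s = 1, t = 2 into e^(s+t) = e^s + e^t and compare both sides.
LHS = e^(1+2) = e^3 ≈ 20.09
RHS = e^1 + e^2 = e + e^2 ≈ 10.11

LHS ≠ RHS (they differ by about 9.978), so the equation does not hold here.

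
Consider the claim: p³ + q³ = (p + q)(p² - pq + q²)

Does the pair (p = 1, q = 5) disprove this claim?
No

Substituting p = 1, q = 5:
LHS = 1³ + 5³ = 126
RHS = (1 + 5)(1² - 1·5 + 5²) = 126

The sides agree, so this pair does not disprove the claim.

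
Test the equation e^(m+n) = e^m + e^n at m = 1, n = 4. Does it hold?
Substituting m = 1, n = 4:

LHS = e^(1+4) = e^5 ≈ 148.4
RHS = e^1 + e^4 = e + e^4 ≈ 57.32

LHS ≠ RHS, so the equation does not hold at this point.

Answer: Fails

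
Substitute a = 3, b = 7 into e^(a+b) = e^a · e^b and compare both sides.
LHS = e^(3+7) = e^10 ≈ 22026.5
RHS = e^3 · e^7 = e^10 ≈ 22026.5

LHS = RHS: the two sides agree.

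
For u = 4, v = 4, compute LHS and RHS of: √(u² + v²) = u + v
LHS = √(4² + 4²) = 4·√(2) ≈ 5.657
RHS = 4 + 4 = 8

LHS ≠ RHS (they differ by about 2.343), so the equation does not hold here.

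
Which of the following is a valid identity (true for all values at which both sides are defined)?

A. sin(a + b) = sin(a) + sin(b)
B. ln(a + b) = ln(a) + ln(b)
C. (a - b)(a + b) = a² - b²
C

A: fails at (1, 1) — LHS = sin(2) ≈ 0.9093, RHS = 2·sin(1) ≈ 1.683.
B: fails at (1, 3) — LHS = ln(4) ≈ 1.386, RHS = ln(3) ≈ 1.099.
C: holds — e.g. at (2, 3), both sides equal -5.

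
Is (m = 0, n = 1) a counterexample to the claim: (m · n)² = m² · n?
Substituting m = 0, n = 1:
LHS = (0 · 1)² = 0
RHS = 0² · 1 = 0

The sides agree, so this pair does not disprove the claim.

Answer: No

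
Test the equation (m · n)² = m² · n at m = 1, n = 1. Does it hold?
Holds

Substituting m = 1, n = 1:

LHS = (1 · 1)² = 1
RHS = 1² · 1 = 1

LHS = RHS, so the equation holds at this point.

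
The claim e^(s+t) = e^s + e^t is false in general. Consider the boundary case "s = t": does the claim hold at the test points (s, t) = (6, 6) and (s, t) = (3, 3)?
At (6, 6): LHS = e^12 ≈ 162754.8 ≠ RHS = 2·e^6 ≈ 806.9
At (3, 3): LHS = e^6 ≈ 403.4 ≠ RHS = 2·e^3 ≈ 40.17

Answer: No, fails at both test points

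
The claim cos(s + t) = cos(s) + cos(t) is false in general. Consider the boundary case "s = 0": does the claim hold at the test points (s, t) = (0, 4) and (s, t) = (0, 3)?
No, fails at both test points

At (0, 4): LHS = cos(4) ≈ -0.6536 ≠ RHS = cos(4) + 1 ≈ 0.3464
At (0, 3): LHS = cos(3) ≈ -0.99 ≠ RHS = cos(3) + 1 ≈ 0.01001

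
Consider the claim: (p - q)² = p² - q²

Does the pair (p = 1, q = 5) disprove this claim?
Yes

Substituting p = 1, q = 5:
LHS = (1 - 5)² = 16
RHS = 1² - 5² = -24

Since LHS ≠ RHS, this pair disproves the claim.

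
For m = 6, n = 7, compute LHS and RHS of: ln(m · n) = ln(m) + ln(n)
LHS = ln(6 · 7) = ln(42) ≈ 3.738
RHS = ln(6) + ln(7) ≈ 3.738

LHS = RHS: the two sides agree.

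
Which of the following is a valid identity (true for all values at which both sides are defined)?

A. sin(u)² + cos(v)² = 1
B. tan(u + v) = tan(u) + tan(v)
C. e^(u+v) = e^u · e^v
A: fails at (5, 8) — LHS = cos(8)² + sin(5)² ≈ 0.9407, RHS = 1.
B: fails at (4, 6) — LHS = tan(10) ≈ 0.6484, RHS = tan(6) + tan(4) ≈ 0.8668.
C: holds — e.g. at (5, 5), both sides equal e^10 ≈ 22026.5.

Answer: C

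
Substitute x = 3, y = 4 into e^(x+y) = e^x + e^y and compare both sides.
LHS = e^(3+4) = e^7 ≈ 1097
RHS = e^3 + e^4 ≈ 74.68

LHS ≠ RHS (they differ by about 1022), so the equation does not hold here.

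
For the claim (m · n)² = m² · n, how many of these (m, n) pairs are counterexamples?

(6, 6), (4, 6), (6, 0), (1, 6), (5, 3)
Testing each pair:
(6, 6): LHS = 1296, RHS = 216 → counterexample
(4, 6): LHS = 576, RHS = 96 → counterexample
(6, 0): LHS = 0, RHS = 0 → satisfies claim
(1, 6): LHS = 36, RHS = 6 → counterexample
(5, 3): LHS = 225, RHS = 75 → counterexample

That makes 4 counterexamples.

Answer: 4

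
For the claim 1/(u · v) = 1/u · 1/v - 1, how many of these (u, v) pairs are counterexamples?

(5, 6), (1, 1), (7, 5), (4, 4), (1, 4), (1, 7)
6

Testing each pair:
(5, 6): LHS = 1/30, RHS = -29/30 → counterexample
(1, 1): LHS = 1, RHS = 0 → counterexample
(7, 5): LHS = 1/35, RHS = -34/35 → counterexample
(4, 4): LHS = 1/16, RHS = -15/16 → counterexample
(1, 4): LHS = 1/4, RHS = -3/4 → counterexample
(1, 7): LHS = 1/7, RHS = -6/7 → counterexample

That makes 6 counterexamples.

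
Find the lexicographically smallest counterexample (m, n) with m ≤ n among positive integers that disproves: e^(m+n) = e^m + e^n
(m, n) = (1, 1)

Substituting (1, 1) into the claim:
LHS = e^(1+1) = e^2 ≈ 7.389
RHS = e^1 + e^1 = 2·e ≈ 5.437

Since LHS ≠ RHS, this pair disproves the claim, and no lexicographically smaller pair (m ≤ n, positive integers) does.

For instance (6, 6) is also a counterexample (LHS = e^12 ≈ 162754.8, RHS = 2·e^6 ≈ 806.9), but it's lexicographically larger.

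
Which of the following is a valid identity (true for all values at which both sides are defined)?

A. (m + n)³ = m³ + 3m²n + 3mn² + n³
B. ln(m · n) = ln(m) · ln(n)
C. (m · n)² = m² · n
A

A: holds — e.g. at (1, 2), both sides equal 27.
B: fails at (3, 4) — LHS = ln(12) ≈ 2.485, RHS = ln(3)·ln(4) ≈ 1.523.
C: fails at (4, 5) — LHS = 400, RHS = 80.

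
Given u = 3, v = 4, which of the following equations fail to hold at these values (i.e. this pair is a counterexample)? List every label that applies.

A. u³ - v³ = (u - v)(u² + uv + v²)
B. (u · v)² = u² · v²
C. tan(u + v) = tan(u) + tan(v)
Evaluating each claim at the given values:
A. LHS = -37, RHS = -37 → holds here (LHS = RHS)
B. LHS = 144, RHS = 144 → holds here (LHS = RHS)
C. LHS = tan(7) ≈ 0.8714, RHS = tan(3) + tan(4) ≈ 1.015 → fails here (LHS ≠ RHS)

Answer: C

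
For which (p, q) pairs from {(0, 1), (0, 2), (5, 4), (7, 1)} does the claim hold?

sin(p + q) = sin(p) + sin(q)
Testing each pair:
(0, 1): LHS = sin(1) ≈ 0.8415, RHS = sin(1) ≈ 0.8415 → holds
(0, 2): LHS = sin(2) ≈ 0.9093, RHS = sin(2) ≈ 0.9093 → holds
(5, 4): LHS = sin(9) ≈ 0.4121, RHS = sin(5) + sin(4) ≈ -1.716 → fails
(7, 1): LHS = sin(8) ≈ 0.9894, RHS = sin(7) + sin(1) ≈ 1.498 → fails

2 of 4 pairs satisfy the claim.

Answer: (0, 1), (0, 2)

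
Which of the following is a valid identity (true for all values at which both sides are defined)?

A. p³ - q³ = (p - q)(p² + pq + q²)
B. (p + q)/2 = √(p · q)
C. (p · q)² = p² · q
A

A: holds — e.g. at (2, 4), both sides equal -56.
B: fails at (1, 2) — LHS = 3/2, RHS = √(2) ≈ 1.414.
C: fails at (3, 7) — LHS = 441, RHS = 63.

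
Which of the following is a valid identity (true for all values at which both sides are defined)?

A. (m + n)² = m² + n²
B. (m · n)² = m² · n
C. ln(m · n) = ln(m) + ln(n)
A: fails at (3, 7) — LHS = 100, RHS = 58.
B: fails at (4, 6) — LHS = 576, RHS = 96.
C: holds — e.g. at (2, 5), both sides equal ln(10) ≈ 2.303.

Answer: C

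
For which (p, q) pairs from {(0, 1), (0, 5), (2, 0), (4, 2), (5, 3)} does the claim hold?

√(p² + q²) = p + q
Testing each pair:
(0, 1): LHS = 1, RHS = 1 → holds
(0, 5): LHS = 5, RHS = 5 → holds
(2, 0): LHS = 2, RHS = 2 → holds
(4, 2): LHS = 2·√(5) ≈ 4.472, RHS = 6 → fails
(5, 3): LHS = √(34) ≈ 5.831, RHS = 8 → fails

3 of 5 pairs satisfy the claim.

Answer: (0, 1), (0, 5), (2, 0)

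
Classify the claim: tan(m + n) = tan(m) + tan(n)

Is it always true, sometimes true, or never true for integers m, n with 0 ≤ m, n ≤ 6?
It holds at (m, n) = (4, 0) (both sides equal tan(4) ≈ 1.158), but fails at (m, n) = (3, 1) (LHS = tan(4) ≈ 1.158, RHS = tan(3) + tan(1) ≈ 1.415).

Answer: Sometimes true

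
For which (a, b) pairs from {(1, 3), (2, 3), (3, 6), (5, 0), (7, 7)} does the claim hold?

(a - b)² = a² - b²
(5, 0), (7, 7)

Testing each pair:
(1, 3): LHS = 4, RHS = -8 → fails
(2, 3): LHS = 1, RHS = -5 → fails
(3, 6): LHS = 9, RHS = -27 → fails
(5, 0): LHS = 25, RHS = 25 → holds
(7, 7): LHS = 0, RHS = 0 → holds

2 of 5 pairs satisfy the claim.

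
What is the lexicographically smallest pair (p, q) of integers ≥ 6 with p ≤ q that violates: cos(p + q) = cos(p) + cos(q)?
Substituting (6, 6) into the claim:
LHS = cos(6 + 6) = cos(12) ≈ 0.8439
RHS = cos(6) + cos(6) = 2·cos(6) ≈ 1.92

Since LHS ≠ RHS, this pair disproves the claim, and no lexicographically smaller pair (p ≤ q, integers ≥ 6) does.

For instance (6, 9) is also a counterexample (LHS = cos(15) ≈ -0.7597, RHS = cos(9) + cos(6) ≈ 0.04904), but it's lexicographically larger.

Answer: (p, q) = (6, 6)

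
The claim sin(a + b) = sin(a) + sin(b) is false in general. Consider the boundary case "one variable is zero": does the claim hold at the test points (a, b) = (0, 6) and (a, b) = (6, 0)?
Yes, holds at both test points

At (0, 6): LHS = sin(6) ≈ -0.2794, RHS = sin(6) ≈ -0.2794 → equal
At (6, 0): LHS = sin(6) ≈ -0.2794, RHS = sin(6) ≈ -0.2794 → equal

So the claim does hold at both of these boundary points, even though it is not an identity.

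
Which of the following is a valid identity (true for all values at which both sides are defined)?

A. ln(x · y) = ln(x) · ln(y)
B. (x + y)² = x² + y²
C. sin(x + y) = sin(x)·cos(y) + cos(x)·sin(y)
A: fails at (2, 7) — LHS = ln(14) ≈ 2.639, RHS = ln(2)·ln(7) ≈ 1.349.
B: fails at (1, 4) — LHS = 25, RHS = 17.
C: holds — e.g. at (4, 4), both sides equal sin(8) ≈ 0.9894.

Answer: C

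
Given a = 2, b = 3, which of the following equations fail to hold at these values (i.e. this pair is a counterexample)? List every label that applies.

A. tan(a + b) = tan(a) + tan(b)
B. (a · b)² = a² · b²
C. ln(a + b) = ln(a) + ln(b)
A, C

Evaluating each claim at the given values:
A. LHS = tan(5) ≈ -3.381, RHS = tan(2) + tan(3) ≈ -2.328 → fails here (LHS ≠ RHS)
B. LHS = 36, RHS = 36 → holds here (LHS = RHS)
C. LHS = ln(5) ≈ 1.609, RHS = ln(2) + ln(3) ≈ 1.792 → fails here (LHS ≠ RHS)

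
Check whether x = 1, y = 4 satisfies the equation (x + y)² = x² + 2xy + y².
Holds

Substituting x = 1, y = 4:

LHS = (1 + 4)² = 25
RHS = 1² + 2·1·4 + 4² = 25

LHS = RHS, so the equation holds at this point.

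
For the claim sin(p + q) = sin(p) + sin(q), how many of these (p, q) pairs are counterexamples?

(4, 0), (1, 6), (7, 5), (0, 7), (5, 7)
Testing each pair:
(4, 0): LHS = sin(4) ≈ -0.7568, RHS = sin(4) ≈ -0.7568 → satisfies claim
(1, 6): LHS = sin(7) ≈ 0.657, RHS = sin(6) + sin(1) ≈ 0.5621 → counterexample
(7, 5): LHS = sin(12) ≈ -0.5366, RHS = sin(5) + sin(7) ≈ -0.3019 → counterexample
(0, 7): LHS = sin(7) ≈ 0.657, RHS = sin(7) ≈ 0.657 → satisfies claim
(5, 7): LHS = sin(12) ≈ -0.5366, RHS = sin(5) + sin(7) ≈ -0.3019 → counterexample

That makes 3 counterexamples.

Answer: 3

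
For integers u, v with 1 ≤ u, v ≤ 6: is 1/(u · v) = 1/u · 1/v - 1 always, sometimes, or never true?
Never true

The claim fails for every pair in the range. For instance at (u, v) = (6, 3): LHS = 1/18, RHS = -17/18.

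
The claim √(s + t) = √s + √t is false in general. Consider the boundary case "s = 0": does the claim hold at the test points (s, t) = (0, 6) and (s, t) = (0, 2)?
At (0, 6): LHS = √(6) ≈ 2.449, RHS = √(6) ≈ 2.449 → equal
At (0, 2): LHS = √(2) ≈ 1.414, RHS = √(2) ≈ 1.414 → equal

So the claim does hold at both of these boundary points, even though it is not an identity.

Answer: Yes, holds at both test points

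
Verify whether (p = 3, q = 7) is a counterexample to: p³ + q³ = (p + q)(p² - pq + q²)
No

Substituting p = 3, q = 7:
LHS = 3³ + 7³ = 370
RHS = (3 + 7)(3² - 3·7 + 7²) = 370

The sides agree, so this pair does not disprove the claim.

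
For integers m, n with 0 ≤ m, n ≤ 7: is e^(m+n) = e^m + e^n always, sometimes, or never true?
The claim fails for every pair in the range. For instance at (m, n) = (7, 3): LHS = e^10 ≈ 22026.5, RHS = e^3 + e^7 ≈ 1117.

Answer: Never true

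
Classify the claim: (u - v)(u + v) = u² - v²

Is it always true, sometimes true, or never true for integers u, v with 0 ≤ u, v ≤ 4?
The identity holds for every pair in the range. For instance at (u, v) = (4, 3): both sides equal 7.

Answer: Always true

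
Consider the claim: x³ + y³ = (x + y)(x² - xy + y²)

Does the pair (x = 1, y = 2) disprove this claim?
No

Substituting x = 1, y = 2:
LHS = 1³ + 2³ = 9
RHS = (1 + 2)(1² - 1·2 + 2²) = 9

The sides agree, so this pair does not disprove the claim.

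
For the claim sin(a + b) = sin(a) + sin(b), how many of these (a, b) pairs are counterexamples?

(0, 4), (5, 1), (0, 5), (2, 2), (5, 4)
Testing each pair:
(0, 4): LHS = sin(4) ≈ -0.7568, RHS = sin(4) ≈ -0.7568 → satisfies claim
(5, 1): LHS = sin(6) ≈ -0.2794, RHS = sin(5) + sin(1) ≈ -0.1175 → counterexample
(0, 5): LHS = sin(5) ≈ -0.9589, RHS = sin(5) ≈ -0.9589 → satisfies claim
(2, 2): LHS = sin(4) ≈ -0.7568, RHS = 2·sin(2) ≈ 1.819 → counterexample
(5, 4): LHS = sin(9) ≈ 0.4121, RHS = sin(5) + sin(4) ≈ -1.716 → counterexample

That makes 3 counterexamples.

Answer: 3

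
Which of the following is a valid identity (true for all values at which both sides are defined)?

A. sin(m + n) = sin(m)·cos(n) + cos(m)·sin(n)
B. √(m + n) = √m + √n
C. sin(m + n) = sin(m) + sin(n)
A

A: holds — e.g. at (1, 1), both sides equal sin(2) ≈ 0.9093.
B: fails at (2, 7) — LHS = 3, RHS = √(2) + √(7) ≈ 4.06.
C: fails at (4, 5) — LHS = sin(9) ≈ 0.4121, RHS = sin(5) + sin(4) ≈ -1.716.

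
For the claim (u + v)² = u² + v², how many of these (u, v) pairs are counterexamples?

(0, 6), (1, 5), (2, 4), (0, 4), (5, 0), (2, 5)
Testing each pair:
(0, 6): LHS = 36, RHS = 36 → satisfies claim
(1, 5): LHS = 36, RHS = 26 → counterexample
(2, 4): LHS = 36, RHS = 20 → counterexample
(0, 4): LHS = 16, RHS = 16 → satisfies claim
(5, 0): LHS = 25, RHS = 25 → satisfies claim
(2, 5): LHS = 49, RHS = 29 → counterexample

That makes 3 counterexamples.

Answer: 3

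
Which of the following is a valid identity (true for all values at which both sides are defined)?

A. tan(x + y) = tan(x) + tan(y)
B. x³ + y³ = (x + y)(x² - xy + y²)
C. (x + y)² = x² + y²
A: fails at (1, 3) — LHS = tan(4) ≈ 1.158, RHS = tan(3) + tan(1) ≈ 1.415.
B: holds — e.g. at (1, 3), both sides equal 28.
C: fails at (3, 7) — LHS = 100, RHS = 58.

Answer: B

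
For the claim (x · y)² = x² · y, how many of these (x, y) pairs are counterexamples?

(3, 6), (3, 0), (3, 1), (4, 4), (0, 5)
2

Testing each pair:
(3, 6): LHS = 324, RHS = 54 → counterexample
(3, 0): LHS = 0, RHS = 0 → satisfies claim
(3, 1): LHS = 9, RHS = 9 → satisfies claim
(4, 4): LHS = 256, RHS = 64 → counterexample
(0, 5): LHS = 0, RHS = 0 → satisfies claim

That makes 2 counterexamples.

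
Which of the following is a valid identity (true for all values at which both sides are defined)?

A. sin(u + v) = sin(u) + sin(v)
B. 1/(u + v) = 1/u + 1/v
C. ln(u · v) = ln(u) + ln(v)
C

A: fails at (4, 6) — LHS = sin(10) ≈ -0.544, RHS = sin(4) + sin(6) ≈ -1.036.
B: fails at (3, 4) — LHS = 1/7, RHS = 7/12.
C: holds — e.g. at (6, 7), both sides equal ln(42) ≈ 3.738.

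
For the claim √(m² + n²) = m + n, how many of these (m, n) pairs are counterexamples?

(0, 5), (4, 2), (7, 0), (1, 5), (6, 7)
Testing each pair:
(0, 5): LHS = 5, RHS = 5 → satisfies claim
(4, 2): LHS = 2·√(5) ≈ 4.472, RHS = 6 → counterexample
(7, 0): LHS = 7, RHS = 7 → satisfies claim
(1, 5): LHS = √(26) ≈ 5.099, RHS = 6 → counterexample
(6, 7): LHS = √(85) ≈ 9.22, RHS = 13 → counterexample

That makes 3 counterexamples.

Answer: 3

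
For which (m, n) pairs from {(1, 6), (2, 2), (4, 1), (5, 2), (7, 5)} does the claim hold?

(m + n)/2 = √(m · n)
Testing each pair:
(1, 6): LHS = 7/2, RHS = √(6) ≈ 2.449 → fails
(2, 2): LHS = 2, RHS = 2 → holds
(4, 1): LHS = 5/2, RHS = 2 → fails
(5, 2): LHS = 7/2, RHS = √(10) ≈ 3.162 → fails
(7, 5): LHS = 6, RHS = √(35) ≈ 5.916 → fails

1 of 5 pairs satisfies the claim.

Answer: (2, 2)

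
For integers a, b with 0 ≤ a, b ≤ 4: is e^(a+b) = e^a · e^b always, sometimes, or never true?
Always true

The identity holds for every pair in the range. For instance at (a, b) = (0, 1): both sides equal e ≈ 2.718.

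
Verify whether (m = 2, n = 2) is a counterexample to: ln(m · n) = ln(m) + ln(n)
No

Substituting m = 2, n = 2:
LHS = ln(2 · 2) = ln(4) ≈ 1.386
RHS = ln(2) + ln(2) = 2·ln(2) ≈ 1.386

The sides agree, so this pair does not disprove the claim.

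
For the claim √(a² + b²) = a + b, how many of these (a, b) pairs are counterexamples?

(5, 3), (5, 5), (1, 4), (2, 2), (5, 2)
Testing each pair:
(5, 3): LHS = √(34) ≈ 5.831, RHS = 8 → counterexample
(5, 5): LHS = 5·√(2) ≈ 7.071, RHS = 10 → counterexample
(1, 4): LHS = √(17) ≈ 4.123, RHS = 5 → counterexample
(2, 2): LHS = 2·√(2) ≈ 2.828, RHS = 4 → counterexample
(5, 2): LHS = √(29) ≈ 5.385, RHS = 7 → counterexample

That makes 5 counterexamples.

Answer: 5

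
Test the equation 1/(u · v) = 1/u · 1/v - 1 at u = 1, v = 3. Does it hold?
Fails

Substituting u = 1, v = 3:

LHS = 1/(1 · 3) = 1/3
RHS = 1/1 · 1/3 - 1 = -2/3

LHS ≠ RHS, so the equation does not hold at this point.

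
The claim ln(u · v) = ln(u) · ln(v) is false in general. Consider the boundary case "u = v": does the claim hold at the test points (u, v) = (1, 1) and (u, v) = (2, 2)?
At (1, 1): LHS = 0, RHS = 0 → equal
At (2, 2): LHS = ln(4) ≈ 1.386 ≠ RHS = ln(2)² ≈ 0.4805

Answer: Only at (1, 1)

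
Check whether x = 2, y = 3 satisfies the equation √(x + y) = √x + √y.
Substituting x = 2, y = 3:

LHS = √(2 + 3) = √(5) ≈ 2.236
RHS = √2 + √3 = √(2) + √(3) ≈ 3.146

LHS ≠ RHS, so the equation does not hold at this point.

Answer: Fails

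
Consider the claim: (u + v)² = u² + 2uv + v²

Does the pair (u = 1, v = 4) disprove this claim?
Substituting u = 1, v = 4:
LHS = (1 + 4)² = 25
RHS = 1² + 2·1·4 + 4² = 25

The sides agree, so this pair does not disprove the claim.

Answer: No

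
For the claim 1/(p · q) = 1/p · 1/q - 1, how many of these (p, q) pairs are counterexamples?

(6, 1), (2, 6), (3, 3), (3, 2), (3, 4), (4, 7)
Testing each pair:
(6, 1): LHS = 1/6, RHS = -5/6 → counterexample
(2, 6): LHS = 1/12, RHS = -11/12 → counterexample
(3, 3): LHS = 1/9, RHS = -8/9 → counterexample
(3, 2): LHS = 1/6, RHS = -5/6 → counterexample
(3, 4): LHS = 1/12, RHS = -11/12 → counterexample
(4, 7): LHS = 1/28, RHS = -27/28 → counterexample

That makes 6 counterexamples.

Answer: 6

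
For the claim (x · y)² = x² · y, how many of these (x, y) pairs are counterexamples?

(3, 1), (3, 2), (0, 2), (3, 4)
2

Testing each pair:
(3, 1): LHS = 9, RHS = 9 → satisfies claim
(3, 2): LHS = 36, RHS = 18 → counterexample
(0, 2): LHS = 0, RHS = 0 → satisfies claim
(3, 4): LHS = 144, RHS = 36 → counterexample

That makes 2 counterexamples.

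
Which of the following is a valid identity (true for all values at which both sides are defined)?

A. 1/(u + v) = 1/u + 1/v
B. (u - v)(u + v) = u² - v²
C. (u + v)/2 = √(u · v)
A: fails at (1, 3) — LHS = 1/4, RHS = 4/3.
B: holds — e.g. at (3, 3), both sides equal 0.
C: fails at (1, 4) — LHS = 5/2, RHS = 2.

Answer: B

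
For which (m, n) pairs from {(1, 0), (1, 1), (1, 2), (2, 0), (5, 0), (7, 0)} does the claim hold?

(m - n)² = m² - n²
Testing each pair:
(1, 0): LHS = 1, RHS = 1 → holds
(1, 1): LHS = 0, RHS = 0 → holds
(1, 2): LHS = 1, RHS = -3 → fails
(2, 0): LHS = 4, RHS = 4 → holds
(5, 0): LHS = 25, RHS = 25 → holds
(7, 0): LHS = 49, RHS = 49 → holds

5 of 6 pairs satisfy the claim.

Answer: (1, 0), (1, 1), (2, 0), (5, 0), (7, 0)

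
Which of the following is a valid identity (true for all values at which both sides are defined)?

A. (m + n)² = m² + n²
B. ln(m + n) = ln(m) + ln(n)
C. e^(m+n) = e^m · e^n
A: fails at (3, 3) — LHS = 36, RHS = 18.
B: fails at (2, 3) — LHS = ln(5) ≈ 1.609, RHS = ln(2) + ln(3) ≈ 1.792.
C: holds — e.g. at (1, 1), both sides equal e^2 ≈ 7.389.

Answer: C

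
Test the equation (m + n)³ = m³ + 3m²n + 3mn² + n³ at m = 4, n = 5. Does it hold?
Substituting m = 4, n = 5:

LHS = (4 + 5)³ = 729
RHS = 4³ + 3·4²·5 + 3·4·5² + 5³ = 729

LHS = RHS, so the equation holds at this point.

Answer: Holds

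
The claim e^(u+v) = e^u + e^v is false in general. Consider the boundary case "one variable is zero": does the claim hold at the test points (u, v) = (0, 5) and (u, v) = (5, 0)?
No, fails at both test points

At (0, 5): LHS = e^5 ≈ 148.4 ≠ RHS = 1 + e^5 ≈ 149.4
At (5, 0): LHS = e^5 ≈ 148.4 ≠ RHS = 1 + e^5 ≈ 149.4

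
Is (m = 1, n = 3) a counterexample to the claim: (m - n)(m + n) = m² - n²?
No

Substituting m = 1, n = 3:
LHS = (1 - 3)(1 + 3) = -8
RHS = 1² - 3² = -8

The sides agree, so this pair does not disprove the claim.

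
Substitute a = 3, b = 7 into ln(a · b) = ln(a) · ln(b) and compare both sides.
LHS = ln(3 · 7) = ln(21) ≈ 3.045
RHS = ln(3) · ln(7) ≈ 2.138

LHS ≠ RHS (they differ by about 0.9067), so the equation does not hold here.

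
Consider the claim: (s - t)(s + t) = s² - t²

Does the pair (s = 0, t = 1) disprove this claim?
No

Substituting s = 0, t = 1:
LHS = (0 - 1)(0 + 1) = -1
RHS = 0² - 1² = -1

The sides agree, so this pair does not disprove the claim.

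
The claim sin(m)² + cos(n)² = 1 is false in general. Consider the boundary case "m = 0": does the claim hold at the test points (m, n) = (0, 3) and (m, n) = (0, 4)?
At (0, 3): LHS = cos(3)² ≈ 0.9801 ≠ RHS = 1
At (0, 4): LHS = cos(4)² ≈ 0.4272 ≠ RHS = 1

Answer: No, fails at both test points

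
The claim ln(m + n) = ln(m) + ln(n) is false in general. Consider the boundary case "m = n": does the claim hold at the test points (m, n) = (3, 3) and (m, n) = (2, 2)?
Only at (2, 2)

At (3, 3): LHS = ln(6) ≈ 1.792 ≠ RHS = 2·ln(3) ≈ 2.197
At (2, 2): LHS = ln(4) ≈ 1.386, RHS = 2·ln(2) ≈ 1.386 → equal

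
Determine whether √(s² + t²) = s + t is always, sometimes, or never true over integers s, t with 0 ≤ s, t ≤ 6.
Sometimes true

It holds at (s, t) = (6, 0) (both sides equal 6), but fails at (s, t) = (2, 4) (LHS = 2·√(5) ≈ 4.472, RHS = 6).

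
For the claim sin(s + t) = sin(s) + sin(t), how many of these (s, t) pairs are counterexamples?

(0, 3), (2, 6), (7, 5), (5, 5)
Testing each pair:
(0, 3): LHS = sin(3) ≈ 0.1411, RHS = sin(3) ≈ 0.1411 → satisfies claim
(2, 6): LHS = sin(8) ≈ 0.9894, RHS = sin(6) + sin(2) ≈ 0.6299 → counterexample
(7, 5): LHS = sin(12) ≈ -0.5366, RHS = sin(5) + sin(7) ≈ -0.3019 → counterexample
(5, 5): LHS = sin(10) ≈ -0.544, RHS = 2·sin(5) ≈ -1.918 → counterexample

That makes 3 counterexamples.

Answer: 3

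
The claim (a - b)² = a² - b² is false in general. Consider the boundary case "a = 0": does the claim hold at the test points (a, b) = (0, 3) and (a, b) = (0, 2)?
No, fails at both test points

At (0, 3): LHS = 9 ≠ RHS = -9
At (0, 2): LHS = 4 ≠ RHS = -4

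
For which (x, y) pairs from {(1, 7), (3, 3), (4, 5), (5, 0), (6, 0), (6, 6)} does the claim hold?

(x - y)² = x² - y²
(3, 3), (5, 0), (6, 0), (6, 6)

Testing each pair:
(1, 7): LHS = 36, RHS = -48 → fails
(3, 3): LHS = 0, RHS = 0 → holds
(4, 5): LHS = 1, RHS = -9 → fails
(5, 0): LHS = 25, RHS = 25 → holds
(6, 0): LHS = 36, RHS = 36 → holds
(6, 6): LHS = 0, RHS = 0 → holds

4 of 6 pairs satisfy the claim.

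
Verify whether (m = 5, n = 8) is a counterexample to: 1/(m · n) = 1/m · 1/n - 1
Substituting m = 5, n = 8:
LHS = 1/(5 · 8) = 1/40
RHS = 1/5 · 1/8 - 1 = -39/40

Since LHS ≠ RHS, this pair disproves the claim.

Answer: Yes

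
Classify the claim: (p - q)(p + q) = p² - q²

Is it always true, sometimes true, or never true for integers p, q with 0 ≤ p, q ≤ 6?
Always true

The identity holds for every pair in the range. For instance at (p, q) = (6, 1): both sides equal 35.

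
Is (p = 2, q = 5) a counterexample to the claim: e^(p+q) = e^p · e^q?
Substituting p = 2, q = 5:
LHS = e^(2+5) = e^7 ≈ 1097
RHS = e^2 · e^5 = e^7 ≈ 1097

The sides agree, so this pair does not disprove the claim.

Answer: No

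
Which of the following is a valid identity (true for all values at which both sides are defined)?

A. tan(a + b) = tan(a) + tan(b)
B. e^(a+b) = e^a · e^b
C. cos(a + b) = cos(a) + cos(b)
A: fails at (5, 5) — LHS = tan(10) ≈ 0.6484, RHS = 2·tan(5) ≈ -6.761.
B: holds — e.g. at (4, 6), both sides equal e^10 ≈ 22026.5.
C: fails at (3, 5) — LHS = cos(8) ≈ -0.1455, RHS = cos(3) + cos(5) ≈ -0.7063.

Answer: B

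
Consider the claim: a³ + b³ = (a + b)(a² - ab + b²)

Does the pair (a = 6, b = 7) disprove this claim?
No

Substituting a = 6, b = 7:
LHS = 6³ + 7³ = 559
RHS = (6 + 7)(6² - 6·7 + 7²) = 559

The sides agree, so this pair does not disprove the claim.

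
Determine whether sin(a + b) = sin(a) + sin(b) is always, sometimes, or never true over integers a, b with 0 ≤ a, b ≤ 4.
Sometimes true

It holds at (a, b) = (0, 0) (both sides equal 0), but fails at (a, b) = (1, 1) (LHS = sin(2) ≈ 0.9093, RHS = 2·sin(1) ≈ 1.683).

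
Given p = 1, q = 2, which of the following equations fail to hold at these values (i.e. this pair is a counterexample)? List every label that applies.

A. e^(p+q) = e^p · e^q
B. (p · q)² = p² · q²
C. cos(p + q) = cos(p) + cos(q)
C

Evaluating each claim at the given values:
A. LHS = e^3 ≈ 20.09, RHS = e^3 ≈ 20.09 → holds here (LHS = RHS)
B. LHS = 4, RHS = 4 → holds here (LHS = RHS)
C. LHS = cos(3) ≈ -0.99, RHS = cos(2) + cos(1) ≈ 0.1242 → fails here (LHS ≠ RHS)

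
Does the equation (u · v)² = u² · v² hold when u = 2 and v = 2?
Holds

Substituting u = 2, v = 2:

LHS = (2 · 2)² = 16
RHS = 2² · 2² = 16

LHS = RHS, so the equation holds at this point.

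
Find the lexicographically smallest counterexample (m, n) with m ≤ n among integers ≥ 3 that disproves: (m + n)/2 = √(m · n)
Substituting (3, 4) into the claim:
LHS = (3 + 4)/2 = 7/2
RHS = √(3 · 4) = 2·√(3) ≈ 3.464

Since LHS ≠ RHS, this pair disproves the claim, and no lexicographically smaller pair (m ≤ n, integers ≥ 3) does.

For instance (3, 9) is also a counterexample (LHS = 6, RHS = 3·√(3) ≈ 5.196), but it's lexicographically larger.

Answer: (m, n) = (3, 4)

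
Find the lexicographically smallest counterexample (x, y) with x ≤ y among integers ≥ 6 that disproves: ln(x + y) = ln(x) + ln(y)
Substituting (6, 6) into the claim:
LHS = ln(6 + 6) = ln(12) ≈ 2.485
RHS = ln(6) + ln(6) = 2·ln(6) ≈ 3.584

Since LHS ≠ RHS, this pair disproves the claim, and no lexicographically smaller pair (x ≤ y, integers ≥ 6) does.

For instance (8, 13) is also a counterexample (LHS = ln(21) ≈ 3.045, RHS = ln(8) + ln(13) ≈ 4.644), but it's lexicographically larger.

Answer: (x, y) = (6, 6)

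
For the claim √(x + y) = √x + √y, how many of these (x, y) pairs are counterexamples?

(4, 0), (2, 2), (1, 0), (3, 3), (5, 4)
3

Testing each pair:
(4, 0): LHS = 2, RHS = 2 → satisfies claim
(2, 2): LHS = 2, RHS = 2·√(2) ≈ 2.828 → counterexample
(1, 0): LHS = 1, RHS = 1 → satisfies claim
(3, 3): LHS = √(6) ≈ 2.449, RHS = 2·√(3) ≈ 3.464 → counterexample
(5, 4): LHS = 3, RHS = 2 + √(5) ≈ 4.236 → counterexample

That makes 3 counterexamples.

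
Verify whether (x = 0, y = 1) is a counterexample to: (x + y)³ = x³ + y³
No

Substituting x = 0, y = 1:
LHS = (0 + 1)³ = 1
RHS = 0³ + 1³ = 1

The sides agree, so this pair does not disprove the claim.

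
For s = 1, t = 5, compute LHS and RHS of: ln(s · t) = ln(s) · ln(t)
LHS = ln(1 · 5) = ln(5) ≈ 1.609
RHS = ln(1) · ln(5) = 0

LHS ≠ RHS (they differ by about 1.609), so the equation does not hold here.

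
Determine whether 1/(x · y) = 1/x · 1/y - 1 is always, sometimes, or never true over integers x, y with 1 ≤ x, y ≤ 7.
Never true

The claim fails for every pair in the range. For instance at (x, y) = (5, 7): LHS = 1/35, RHS = -34/35.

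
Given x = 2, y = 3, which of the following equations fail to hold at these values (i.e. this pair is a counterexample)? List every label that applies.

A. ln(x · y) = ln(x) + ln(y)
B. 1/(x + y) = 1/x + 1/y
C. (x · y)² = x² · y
Evaluating each claim at the given values:
A. LHS = ln(6) ≈ 1.792, RHS = ln(2) + ln(3) ≈ 1.792 → holds here (LHS = RHS)
B. LHS = 1/5, RHS = 5/6 → fails here (LHS ≠ RHS)
C. LHS = 36, RHS = 12 → fails here (LHS ≠ RHS)

Answer: B, C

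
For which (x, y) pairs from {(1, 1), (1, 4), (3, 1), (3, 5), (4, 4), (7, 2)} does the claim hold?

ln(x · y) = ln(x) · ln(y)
(1, 1)

Testing each pair:
(1, 1): LHS = 0, RHS = 0 → holds
(1, 4): LHS = ln(4) ≈ 1.386, RHS = 0 → fails
(3, 1): LHS = ln(3) ≈ 1.099, RHS = 0 → fails
(3, 5): LHS = ln(15) ≈ 2.708, RHS = ln(3)·ln(5) ≈ 1.768 → fails
(4, 4): LHS = ln(16) ≈ 2.773, RHS = ln(4)² ≈ 1.922 → fails
(7, 2): LHS = ln(14) ≈ 2.639, RHS = ln(2)·ln(7) ≈ 1.349 → fails

1 of 6 pairs satisfies the claim.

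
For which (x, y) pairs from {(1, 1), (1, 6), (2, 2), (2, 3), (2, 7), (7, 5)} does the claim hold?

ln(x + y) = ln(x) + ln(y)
(2, 2)

Testing each pair:
(1, 1): LHS = ln(2) ≈ 0.6931, RHS = 0 → fails
(1, 6): LHS = ln(7) ≈ 1.946, RHS = ln(6) ≈ 1.792 → fails
(2, 2): LHS = ln(4) ≈ 1.386, RHS = 2·ln(2) ≈ 1.386 → holds
(2, 3): LHS = ln(5) ≈ 1.609, RHS = ln(2) + ln(3) ≈ 1.792 → fails
(2, 7): LHS = ln(9) ≈ 2.197, RHS = ln(2) + ln(7) ≈ 2.639 → fails
(7, 5): LHS = ln(12) ≈ 2.485, RHS = ln(5) + ln(7) ≈ 3.555 → fails

1 of 6 pairs satisfies the claim.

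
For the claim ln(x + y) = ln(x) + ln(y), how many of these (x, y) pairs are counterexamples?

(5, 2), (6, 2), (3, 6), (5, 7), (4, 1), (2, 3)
Testing each pair:
(5, 2): LHS = ln(7) ≈ 1.946, RHS = ln(2) + ln(5) ≈ 2.303 → counterexample
(6, 2): LHS = ln(8) ≈ 2.079, RHS = ln(2) + ln(6) ≈ 2.485 → counterexample
(3, 6): LHS = ln(9) ≈ 2.197, RHS = ln(3) + ln(6) ≈ 2.89 → counterexample
(5, 7): LHS = ln(12) ≈ 2.485, RHS = ln(5) + ln(7) ≈ 3.555 → counterexample
(4, 1): LHS = ln(5) ≈ 1.609, RHS = ln(4) ≈ 1.386 → counterexample
(2, 3): LHS = ln(5) ≈ 1.609, RHS = ln(2) + ln(3) ≈ 1.792 → counterexample

That makes 6 counterexamples.

Answer: 6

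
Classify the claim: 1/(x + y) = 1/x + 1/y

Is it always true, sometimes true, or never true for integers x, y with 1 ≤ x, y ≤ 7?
Never true

The claim fails for every pair in the range. For instance at (x, y) = (2, 2): LHS = 1/4, RHS = 1.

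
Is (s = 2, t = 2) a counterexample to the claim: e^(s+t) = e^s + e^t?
Substituting s = 2, t = 2:
LHS = e^(2+2) = e^4 ≈ 54.6
RHS = e^2 + e^2 = 2·e^2 ≈ 14.78

Since LHS ≠ RHS, this pair disproves the claim.

Answer: Yes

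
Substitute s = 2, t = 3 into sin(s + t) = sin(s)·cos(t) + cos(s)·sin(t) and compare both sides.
LHS = sin(2 + 3) = sin(5) ≈ -0.9589
RHS = sin(2)·cos(3) + cos(2)·sin(3) = sin(2)·cos(3) + sin(3)·cos(2) ≈ -0.9589

LHS = RHS: the two sides agree.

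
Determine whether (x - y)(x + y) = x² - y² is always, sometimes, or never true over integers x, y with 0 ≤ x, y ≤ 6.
Always true

The identity holds for every pair in the range. For instance at (x, y) = (6, 3): both sides equal 27.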